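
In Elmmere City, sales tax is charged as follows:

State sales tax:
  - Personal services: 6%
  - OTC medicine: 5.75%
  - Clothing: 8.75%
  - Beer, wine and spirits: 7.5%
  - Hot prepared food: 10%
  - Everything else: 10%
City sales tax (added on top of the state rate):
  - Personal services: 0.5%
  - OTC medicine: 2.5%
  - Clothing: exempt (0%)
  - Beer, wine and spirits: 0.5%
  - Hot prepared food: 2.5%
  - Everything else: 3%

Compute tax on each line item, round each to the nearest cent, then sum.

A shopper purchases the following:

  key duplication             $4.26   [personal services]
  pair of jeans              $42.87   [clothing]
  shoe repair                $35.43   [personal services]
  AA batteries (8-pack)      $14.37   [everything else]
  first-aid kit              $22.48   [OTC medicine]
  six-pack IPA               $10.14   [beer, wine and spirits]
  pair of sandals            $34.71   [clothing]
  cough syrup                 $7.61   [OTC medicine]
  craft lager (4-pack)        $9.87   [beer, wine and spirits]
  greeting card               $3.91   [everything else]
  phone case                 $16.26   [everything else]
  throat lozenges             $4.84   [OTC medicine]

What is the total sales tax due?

$18.34

Key duplication $4.26: personal services → 6% + 0.5% city = 6.5% → $0.28
Pair of jeans $42.87: clothing → 8.75% + 0% city = 8.75% → $3.75
Shoe repair $35.43: personal services → 6% + 0.5% city = 6.5% → $2.30
AA batteries (8-pack) $14.37: everything else → 10% + 3% city = 13% → $1.87
First-aid kit $22.48: OTC medicine → 5.75% + 2.5% city = 8.25% → $1.85
Six-pack IPA $10.14: beer, wine and spirits → 7.5% + 0.5% city = 8% → $0.81
Pair of sandals $34.71: clothing → 8.75% + 0% city = 8.75% → $3.04
Cough syrup $7.61: OTC medicine → 5.75% + 2.5% city = 8.25% → $0.63
Craft lager (4-pack) $9.87: beer, wine and spirits → 7.5% + 0.5% city = 8% → $0.79
Greeting card $3.91: everything else → 10% + 3% city = 13% → $0.51
Phone case $16.26: everything else → 10% + 3% city = 13% → $2.11
Throat lozenges $4.84: OTC medicine → 5.75% + 2.5% city = 8.25% → $0.40
Total tax = $0.28 + $3.75 + $2.30 + $1.87 + $1.85 + $0.81 + $3.04 + $0.63 + $0.79 + $0.51 + $2.11 + $0.40 = $18.34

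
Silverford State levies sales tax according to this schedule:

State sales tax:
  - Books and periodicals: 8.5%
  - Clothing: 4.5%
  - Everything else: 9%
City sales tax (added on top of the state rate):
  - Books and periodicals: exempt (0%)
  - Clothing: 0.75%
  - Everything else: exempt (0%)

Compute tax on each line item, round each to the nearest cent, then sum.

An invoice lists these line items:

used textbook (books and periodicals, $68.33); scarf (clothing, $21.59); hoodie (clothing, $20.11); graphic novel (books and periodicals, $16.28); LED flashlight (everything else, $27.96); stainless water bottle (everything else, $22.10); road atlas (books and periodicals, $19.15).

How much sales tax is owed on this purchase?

Used textbook $68.33: books and periodicals → 8.5% + 0% city = 8.5% → $5.81
Scarf $21.59: clothing → 4.5% + 0.75% city = 5.25% → $1.13
Hoodie $20.11: clothing → 4.5% + 0.75% city = 5.25% → $1.06
Graphic novel $16.28: books and periodicals → 8.5% + 0% city = 8.5% → $1.38
LED flashlight $27.96: everything else → 9% + 0% city = 9% → $2.52
Stainless water bottle $22.10: everything else → 9% + 0% city = 9% → $1.99
Road atlas $19.15: books and periodicals → 8.5% + 0% city = 8.5% → $1.63
Total tax = $5.81 + $1.13 + $1.06 + $1.38 + $2.52 + $1.99 + $1.63 = $15.52

$15.52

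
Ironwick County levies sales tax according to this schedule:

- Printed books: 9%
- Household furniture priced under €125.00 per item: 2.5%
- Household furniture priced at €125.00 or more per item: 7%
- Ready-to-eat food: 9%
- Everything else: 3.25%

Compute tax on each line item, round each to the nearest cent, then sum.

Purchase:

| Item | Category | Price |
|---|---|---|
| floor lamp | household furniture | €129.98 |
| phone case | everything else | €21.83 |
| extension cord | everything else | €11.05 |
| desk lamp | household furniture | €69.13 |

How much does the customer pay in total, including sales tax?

Floor lamp €129.98: household furniture, €125.00 or more → 7% → €9.10
Phone case €21.83: everything else → 3.25% → €0.71
Extension cord €11.05: everything else → 3.25% → €0.36
Desk lamp €69.13: household furniture, under €125.00 → 2.5% → €1.73
Subtotal = €231.99; tax = €11.90; total due = €243.89

€243.89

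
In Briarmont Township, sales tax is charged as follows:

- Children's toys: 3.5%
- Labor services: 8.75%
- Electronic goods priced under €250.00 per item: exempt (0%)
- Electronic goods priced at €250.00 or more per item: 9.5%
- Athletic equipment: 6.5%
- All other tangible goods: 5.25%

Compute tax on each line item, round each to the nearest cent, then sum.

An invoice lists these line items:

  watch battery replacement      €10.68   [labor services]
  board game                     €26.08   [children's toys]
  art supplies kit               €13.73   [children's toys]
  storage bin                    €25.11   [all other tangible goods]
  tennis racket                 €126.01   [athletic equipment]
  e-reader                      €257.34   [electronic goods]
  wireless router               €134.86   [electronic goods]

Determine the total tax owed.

Watch battery replacement €10.68: labor services → 8.75% → €0.93
Board game €26.08: children's toys → 3.5% → €0.91
Art supplies kit €13.73: children's toys → 3.5% → €0.48
Storage bin €25.11: all other tangible goods → 5.25% → €1.32
Tennis racket €126.01: athletic equipment → 6.5% → €8.19
E-reader €257.34: electronic goods, €250.00 or more → 9.5% → €24.45
Wireless router €134.86: electronic goods, under €250.00 → 0% → €0.00
Total tax = €0.93 + €0.91 + €0.48 + €1.32 + €8.19 + €24.45 = €36.28

€36.28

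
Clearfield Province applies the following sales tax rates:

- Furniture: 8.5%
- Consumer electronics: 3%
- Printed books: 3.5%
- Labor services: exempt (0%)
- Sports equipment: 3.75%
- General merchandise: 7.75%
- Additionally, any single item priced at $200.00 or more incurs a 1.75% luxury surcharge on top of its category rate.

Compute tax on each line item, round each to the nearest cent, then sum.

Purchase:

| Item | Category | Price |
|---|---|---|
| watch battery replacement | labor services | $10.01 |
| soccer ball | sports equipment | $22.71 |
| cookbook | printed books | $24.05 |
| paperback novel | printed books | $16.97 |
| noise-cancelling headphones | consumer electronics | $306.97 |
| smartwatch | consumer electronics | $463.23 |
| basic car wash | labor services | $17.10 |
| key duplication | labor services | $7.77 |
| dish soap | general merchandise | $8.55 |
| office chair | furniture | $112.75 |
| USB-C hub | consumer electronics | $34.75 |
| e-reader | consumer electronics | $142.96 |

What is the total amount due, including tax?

$1222.25

Watch battery replacement $10.01: labor services → 0% → $0.00
Soccer ball $22.71: sports equipment → 3.75% → $0.85
Cookbook $24.05: printed books → 3.5% → $0.84
Paperback novel $16.97: printed books → 3.5% → $0.59
Noise-cancelling headphones $306.97: consumer electronics → 3% + 1.75% surcharge = 4.75% → $14.58
Smartwatch $463.23: consumer electronics → 3% + 1.75% surcharge = 4.75% → $22.00
Basic car wash $17.10: labor services → 0% → $0.00
Key duplication $7.77: labor services → 0% → $0.00
Dish soap $8.55: general merchandise → 7.75% → $0.66
Office chair $112.75: furniture → 8.5% → $9.58
USB-C hub $34.75: consumer electronics → 3% → $1.04
E-reader $142.96: consumer electronics → 3% → $4.29
Subtotal = $1167.82; tax = $54.43; total due = $1222.25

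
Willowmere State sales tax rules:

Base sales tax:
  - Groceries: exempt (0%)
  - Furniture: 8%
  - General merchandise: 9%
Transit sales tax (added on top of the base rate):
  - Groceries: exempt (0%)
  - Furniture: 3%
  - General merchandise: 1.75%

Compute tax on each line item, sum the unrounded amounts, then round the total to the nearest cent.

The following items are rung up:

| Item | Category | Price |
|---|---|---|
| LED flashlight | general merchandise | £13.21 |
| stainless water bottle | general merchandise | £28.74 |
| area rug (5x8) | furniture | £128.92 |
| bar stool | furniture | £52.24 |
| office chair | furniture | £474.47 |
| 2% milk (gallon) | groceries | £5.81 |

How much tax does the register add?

LED flashlight £13.21: general merchandise → 9% + 1.75% transit = 10.75% → £1.420075
Stainless water bottle £28.74: general merchandise → 9% + 1.75% transit = 10.75% → £3.08955
Area rug (5x8) £128.92: furniture → 8% + 3% transit = 11% → £14.1812
Bar stool £52.24: furniture → 8% + 3% transit = 11% → £5.7464
Office chair £474.47: furniture → 8% + 3% transit = 11% → £52.1917
2% milk (gallon) £5.81: groceries → 0% + 0% transit = 0% → £0.00
Unrounded tax sum = £76.628925 → £76.63

£76.63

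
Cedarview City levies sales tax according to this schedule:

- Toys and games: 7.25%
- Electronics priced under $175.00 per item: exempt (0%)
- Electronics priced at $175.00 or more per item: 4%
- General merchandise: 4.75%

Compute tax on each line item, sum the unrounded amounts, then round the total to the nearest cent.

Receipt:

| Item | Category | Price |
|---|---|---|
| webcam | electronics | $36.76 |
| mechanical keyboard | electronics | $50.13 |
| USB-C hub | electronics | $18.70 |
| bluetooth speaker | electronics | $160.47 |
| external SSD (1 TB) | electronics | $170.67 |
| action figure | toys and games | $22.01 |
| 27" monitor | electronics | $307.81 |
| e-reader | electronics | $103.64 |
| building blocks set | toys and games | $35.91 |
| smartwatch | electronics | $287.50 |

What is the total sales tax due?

Webcam $36.76: electronics, under $175.00 → 0% → $0.00
Mechanical keyboard $50.13: electronics, under $175.00 → 0% → $0.00
USB-C hub $18.70: electronics, under $175.00 → 0% → $0.00
Bluetooth speaker $160.47: electronics, under $175.00 → 0% → $0.00
External SSD (1 TB) $170.67: electronics, under $175.00 → 0% → $0.00
Action figure $22.01: toys and games → 7.25% → $1.595725
27" monitor $307.81: electronics, $175.00 or more → 4% → $12.3124
E-reader $103.64: electronics, under $175.00 → 0% → $0.00
Building blocks set $35.91: toys and games → 7.25% → $2.603475
Smartwatch $287.50: electronics, $175.00 or more → 4% → $11.50
Unrounded tax sum = $28.0116 → $28.01

$28.01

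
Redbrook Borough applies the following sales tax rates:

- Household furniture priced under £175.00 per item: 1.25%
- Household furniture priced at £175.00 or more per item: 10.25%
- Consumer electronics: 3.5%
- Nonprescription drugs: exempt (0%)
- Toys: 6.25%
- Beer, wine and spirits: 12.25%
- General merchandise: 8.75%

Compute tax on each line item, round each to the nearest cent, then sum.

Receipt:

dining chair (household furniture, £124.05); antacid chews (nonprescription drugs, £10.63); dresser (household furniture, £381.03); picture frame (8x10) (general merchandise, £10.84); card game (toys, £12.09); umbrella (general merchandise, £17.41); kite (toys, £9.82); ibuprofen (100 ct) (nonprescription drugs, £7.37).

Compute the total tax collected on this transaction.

Dining chair £124.05: household furniture, under £175.00 → 1.25% → £1.55
Antacid chews £10.63: nonprescription drugs → 0% → £0.00
Dresser £381.03: household furniture, £175.00 or more → 10.25% → £39.06
Picture frame (8x10) £10.84: general merchandise → 8.75% → £0.95
Card game £12.09: toys → 6.25% → £0.76
Umbrella £17.41: general merchandise → 8.75% → £1.52
Kite £9.82: toys → 6.25% → £0.61
Ibuprofen (100 ct) £7.37: nonprescription drugs → 0% → £0.00
Total tax = £1.55 + £39.06 + £0.95 + £0.76 + £1.52 + £0.61 = £44.45

£44.45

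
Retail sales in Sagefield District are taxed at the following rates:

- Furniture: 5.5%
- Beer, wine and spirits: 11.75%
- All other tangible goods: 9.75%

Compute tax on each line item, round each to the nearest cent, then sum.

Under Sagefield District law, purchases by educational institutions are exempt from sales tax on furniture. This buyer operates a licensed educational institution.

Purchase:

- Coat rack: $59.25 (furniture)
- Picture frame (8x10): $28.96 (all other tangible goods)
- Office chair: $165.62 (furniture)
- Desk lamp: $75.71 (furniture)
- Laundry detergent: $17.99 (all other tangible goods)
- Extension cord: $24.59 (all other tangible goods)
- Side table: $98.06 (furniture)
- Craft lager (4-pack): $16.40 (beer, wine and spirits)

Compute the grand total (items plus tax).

Coat rack $59.25: furniture, buyer-exempt → 0% → $0.00
Picture frame (8x10) $28.96: all other tangible goods → 9.75% → $2.82
Office chair $165.62: furniture, buyer-exempt → 0% → $0.00
Desk lamp $75.71: furniture, buyer-exempt → 0% → $0.00
Laundry detergent $17.99: all other tangible goods → 9.75% → $1.75
Extension cord $24.59: all other tangible goods → 9.75% → $2.40
Side table $98.06: furniture, buyer-exempt → 0% → $0.00
Craft lager (4-pack) $16.40: beer, wine and spirits → 11.75% → $1.93
Subtotal = $486.58; tax = $8.90; total due = $495.48

$495.48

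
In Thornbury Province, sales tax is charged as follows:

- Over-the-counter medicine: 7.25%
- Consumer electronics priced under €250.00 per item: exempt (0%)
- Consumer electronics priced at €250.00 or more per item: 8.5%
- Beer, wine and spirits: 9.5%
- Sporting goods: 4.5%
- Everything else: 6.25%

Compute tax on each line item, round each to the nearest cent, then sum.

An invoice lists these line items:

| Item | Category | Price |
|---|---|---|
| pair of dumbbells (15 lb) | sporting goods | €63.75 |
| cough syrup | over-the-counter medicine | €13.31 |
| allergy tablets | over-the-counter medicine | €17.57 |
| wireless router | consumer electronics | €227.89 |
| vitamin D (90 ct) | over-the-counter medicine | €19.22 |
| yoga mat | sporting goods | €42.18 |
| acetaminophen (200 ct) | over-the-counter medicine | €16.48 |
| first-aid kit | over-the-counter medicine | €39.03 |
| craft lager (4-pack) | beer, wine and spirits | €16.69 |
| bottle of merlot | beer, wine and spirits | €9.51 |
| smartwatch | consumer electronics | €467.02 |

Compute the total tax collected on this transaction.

€54.60

Pair of dumbbells (15 lb) €63.75: sporting goods → 4.5% → €2.87
Cough syrup €13.31: over-the-counter medicine → 7.25% → €0.96
Allergy tablets €17.57: over-the-counter medicine → 7.25% → €1.27
Wireless router €227.89: consumer electronics, under €250.00 → 0% → €0.00
Vitamin D (90 ct) €19.22: over-the-counter medicine → 7.25% → €1.39
Yoga mat €42.18: sporting goods → 4.5% → €1.90
Acetaminophen (200 ct) €16.48: over-the-counter medicine → 7.25% → €1.19
First-aid kit €39.03: over-the-counter medicine → 7.25% → €2.83
Craft lager (4-pack) €16.69: beer, wine and spirits → 9.5% → €1.59
Bottle of merlot €9.51: beer, wine and spirits → 9.5% → €0.90
Smartwatch €467.02: consumer electronics, €250.00 or more → 8.5% → €39.70
Total tax = €2.87 + €0.96 + €1.27 + €1.39 + €1.90 + €1.19 + €2.83 + €1.59 + €0.90 + €39.70 = €54.60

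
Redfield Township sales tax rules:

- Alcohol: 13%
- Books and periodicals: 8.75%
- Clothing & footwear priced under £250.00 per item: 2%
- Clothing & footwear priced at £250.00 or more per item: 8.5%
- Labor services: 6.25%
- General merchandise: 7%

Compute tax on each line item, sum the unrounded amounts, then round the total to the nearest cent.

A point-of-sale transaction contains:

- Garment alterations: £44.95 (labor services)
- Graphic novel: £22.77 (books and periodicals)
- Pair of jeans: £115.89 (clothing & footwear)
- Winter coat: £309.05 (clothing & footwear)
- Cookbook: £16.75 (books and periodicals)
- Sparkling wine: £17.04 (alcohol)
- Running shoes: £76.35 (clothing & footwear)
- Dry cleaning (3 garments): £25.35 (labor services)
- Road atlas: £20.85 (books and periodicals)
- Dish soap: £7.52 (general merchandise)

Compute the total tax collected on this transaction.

£42.53

Garment alterations £44.95: labor services → 6.25% → £2.809375
Graphic novel £22.77: books and periodicals → 8.75% → £1.992375
Pair of jeans £115.89: clothing & footwear, under £250.00 → 2% → £2.3178
Winter coat £309.05: clothing & footwear, £250.00 or more → 8.5% → £26.26925
Cookbook £16.75: books and periodicals → 8.75% → £1.465625
Sparkling wine £17.04: alcohol → 13% → £2.2152
Running shoes £76.35: clothing & footwear, under £250.00 → 2% → £1.527
Dry cleaning (3 garments) £25.35: labor services → 6.25% → £1.584375
Road atlas £20.85: books and periodicals → 8.75% → £1.824375
Dish soap £7.52: general merchandise → 7% → £0.5264
Unrounded tax sum = £42.531775 → £42.53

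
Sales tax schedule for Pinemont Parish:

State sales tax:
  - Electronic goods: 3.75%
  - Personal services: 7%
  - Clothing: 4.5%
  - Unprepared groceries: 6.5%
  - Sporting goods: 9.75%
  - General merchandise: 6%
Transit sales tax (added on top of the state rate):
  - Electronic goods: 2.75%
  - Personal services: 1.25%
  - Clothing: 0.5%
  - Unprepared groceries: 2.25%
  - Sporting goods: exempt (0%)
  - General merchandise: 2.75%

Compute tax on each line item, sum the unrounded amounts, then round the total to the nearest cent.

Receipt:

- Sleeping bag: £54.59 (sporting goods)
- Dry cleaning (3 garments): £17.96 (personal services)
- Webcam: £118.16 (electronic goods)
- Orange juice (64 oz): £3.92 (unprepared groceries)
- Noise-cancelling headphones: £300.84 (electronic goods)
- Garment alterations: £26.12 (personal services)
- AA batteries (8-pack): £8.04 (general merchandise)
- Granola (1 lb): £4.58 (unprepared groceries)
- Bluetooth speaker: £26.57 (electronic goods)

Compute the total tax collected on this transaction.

Sleeping bag £54.59: sporting goods → 9.75% + 0% transit = 9.75% → £5.322525
Dry cleaning (3 garments) £17.96: personal services → 7% + 1.25% transit = 8.25% → £1.4817
Webcam £118.16: electronic goods → 3.75% + 2.75% transit = 6.5% → £7.6804
Orange juice (64 oz) £3.92: unprepared groceries → 6.5% + 2.25% transit = 8.75% → £0.343
Noise-cancelling headphones £300.84: electronic goods → 3.75% + 2.75% transit = 6.5% → £19.5546
Garment alterations £26.12: personal services → 7% + 1.25% transit = 8.25% → £2.1549
AA batteries (8-pack) £8.04: general merchandise → 6% + 2.75% transit = 8.75% → £0.7035
Granola (1 lb) £4.58: unprepared groceries → 6.5% + 2.25% transit = 8.75% → £0.40075
Bluetooth speaker £26.57: electronic goods → 3.75% + 2.75% transit = 6.5% → £1.72705
Unrounded tax sum = £39.368425 → £39.37

£39.37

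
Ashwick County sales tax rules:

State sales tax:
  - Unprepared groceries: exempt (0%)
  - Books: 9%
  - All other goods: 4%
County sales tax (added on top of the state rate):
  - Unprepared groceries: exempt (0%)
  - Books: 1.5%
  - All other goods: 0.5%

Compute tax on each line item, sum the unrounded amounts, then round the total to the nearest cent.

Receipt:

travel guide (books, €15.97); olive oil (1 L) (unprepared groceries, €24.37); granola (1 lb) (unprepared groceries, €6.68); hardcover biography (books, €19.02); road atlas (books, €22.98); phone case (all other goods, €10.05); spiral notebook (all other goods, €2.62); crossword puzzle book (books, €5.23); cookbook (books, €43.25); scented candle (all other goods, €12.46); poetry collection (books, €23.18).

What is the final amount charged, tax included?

Travel guide €15.97: books → 9% + 1.5% county = 10.5% → €1.67685
Olive oil (1 L) €24.37: unprepared groceries → 0% + 0% county = 0% → €0.00
Granola (1 lb) €6.68: unprepared groceries → 0% + 0% county = 0% → €0.00
Hardcover biography €19.02: books → 9% + 1.5% county = 10.5% → €1.9971
Road atlas €22.98: books → 9% + 1.5% county = 10.5% → €2.4129
Phone case €10.05: all other goods → 4% + 0.5% county = 4.5% → €0.45225
Spiral notebook €2.62: all other goods → 4% + 0.5% county = 4.5% → €0.1179
Crossword puzzle book €5.23: books → 9% + 1.5% county = 10.5% → €0.54915
Cookbook €43.25: books → 9% + 1.5% county = 10.5% → €4.54125
Scented candle €12.46: all other goods → 4% + 0.5% county = 4.5% → €0.5607
Poetry collection €23.18: books → 9% + 1.5% county = 10.5% → €2.4339
Subtotal = €185.81; unrounded tax = €14.742 → €14.74; total due = €200.55

€200.55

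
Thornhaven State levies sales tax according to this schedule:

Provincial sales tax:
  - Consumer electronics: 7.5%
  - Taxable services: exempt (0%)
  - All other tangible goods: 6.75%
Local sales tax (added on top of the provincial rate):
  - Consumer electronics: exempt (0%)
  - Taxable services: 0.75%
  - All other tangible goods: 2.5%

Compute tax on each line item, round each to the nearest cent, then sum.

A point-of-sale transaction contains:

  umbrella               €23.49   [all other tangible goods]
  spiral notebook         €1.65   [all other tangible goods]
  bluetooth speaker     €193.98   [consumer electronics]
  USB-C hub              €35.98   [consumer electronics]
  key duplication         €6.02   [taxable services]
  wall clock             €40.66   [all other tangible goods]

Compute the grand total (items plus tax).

€325.16

Umbrella €23.49: all other tangible goods → 6.75% + 2.5% local = 9.25% → €2.17
Spiral notebook €1.65: all other tangible goods → 6.75% + 2.5% local = 9.25% → €0.15
Bluetooth speaker €193.98: consumer electronics → 7.5% + 0% local = 7.5% → €14.55
USB-C hub €35.98: consumer electronics → 7.5% + 0% local = 7.5% → €2.70
Key duplication €6.02: taxable services → 0% + 0.75% local = 0.75% → €0.05
Wall clock €40.66: all other tangible goods → 6.75% + 2.5% local = 9.25% → €3.76
Subtotal = €301.78; tax = €23.38; total due = €325.16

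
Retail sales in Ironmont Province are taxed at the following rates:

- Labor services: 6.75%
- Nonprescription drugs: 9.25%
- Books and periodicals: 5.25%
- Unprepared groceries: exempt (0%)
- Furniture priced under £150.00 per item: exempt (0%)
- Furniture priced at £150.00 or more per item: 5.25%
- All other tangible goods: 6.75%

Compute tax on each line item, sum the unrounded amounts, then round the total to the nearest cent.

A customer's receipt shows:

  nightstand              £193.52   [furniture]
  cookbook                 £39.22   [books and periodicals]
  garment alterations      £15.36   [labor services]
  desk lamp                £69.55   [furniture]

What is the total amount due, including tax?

Nightstand £193.52: furniture, £150.00 or more → 5.25% → £10.1598
Cookbook £39.22: books and periodicals → 5.25% → £2.05905
Garment alterations £15.36: labor services → 6.75% → £1.0368
Desk lamp £69.55: furniture, under £150.00 → 0% → £0.00
Subtotal = £317.65; unrounded tax = £13.25565 → £13.26; total due = £330.91

£330.91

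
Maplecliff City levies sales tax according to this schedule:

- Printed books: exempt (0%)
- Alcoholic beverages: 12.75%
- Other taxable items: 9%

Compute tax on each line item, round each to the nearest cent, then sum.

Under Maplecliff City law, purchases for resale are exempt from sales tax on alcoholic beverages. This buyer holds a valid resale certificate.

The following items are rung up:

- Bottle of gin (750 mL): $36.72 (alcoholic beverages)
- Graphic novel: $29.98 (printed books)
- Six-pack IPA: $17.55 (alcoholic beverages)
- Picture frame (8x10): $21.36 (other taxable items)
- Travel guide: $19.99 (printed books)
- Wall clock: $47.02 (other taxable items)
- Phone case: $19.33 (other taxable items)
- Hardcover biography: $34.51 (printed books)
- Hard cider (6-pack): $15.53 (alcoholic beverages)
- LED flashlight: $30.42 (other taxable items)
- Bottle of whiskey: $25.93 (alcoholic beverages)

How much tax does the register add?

Bottle of gin (750 mL) $36.72: alcoholic beverages, buyer-exempt → 0% → $0.00
Graphic novel $29.98: printed books → 0% → $0.00
Six-pack IPA $17.55: alcoholic beverages, buyer-exempt → 0% → $0.00
Picture frame (8x10) $21.36: other taxable items → 9% → $1.92
Travel guide $19.99: printed books → 0% → $0.00
Wall clock $47.02: other taxable items → 9% → $4.23
Phone case $19.33: other taxable items → 9% → $1.74
Hardcover biography $34.51: printed books → 0% → $0.00
Hard cider (6-pack) $15.53: alcoholic beverages, buyer-exempt → 0% → $0.00
LED flashlight $30.42: other taxable items → 9% → $2.74
Bottle of whiskey $25.93: alcoholic beverages, buyer-exempt → 0% → $0.00
Total tax = $1.92 + $4.23 + $1.74 + $2.74 = $10.63

$10.63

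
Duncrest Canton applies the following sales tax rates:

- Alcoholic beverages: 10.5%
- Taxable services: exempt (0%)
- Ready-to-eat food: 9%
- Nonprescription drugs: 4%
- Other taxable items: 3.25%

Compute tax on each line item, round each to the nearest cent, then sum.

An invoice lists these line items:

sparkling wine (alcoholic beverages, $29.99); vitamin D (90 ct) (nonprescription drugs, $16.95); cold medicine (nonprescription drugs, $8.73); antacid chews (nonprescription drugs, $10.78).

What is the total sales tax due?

$4.61

Sparkling wine $29.99: alcoholic beverages → 10.5% → $3.15
Vitamin D (90 ct) $16.95: nonprescription drugs → 4% → $0.68
Cold medicine $8.73: nonprescription drugs → 4% → $0.35
Antacid chews $10.78: nonprescription drugs → 4% → $0.43
Total tax = $3.15 + $0.68 + $0.35 + $0.43 = $4.61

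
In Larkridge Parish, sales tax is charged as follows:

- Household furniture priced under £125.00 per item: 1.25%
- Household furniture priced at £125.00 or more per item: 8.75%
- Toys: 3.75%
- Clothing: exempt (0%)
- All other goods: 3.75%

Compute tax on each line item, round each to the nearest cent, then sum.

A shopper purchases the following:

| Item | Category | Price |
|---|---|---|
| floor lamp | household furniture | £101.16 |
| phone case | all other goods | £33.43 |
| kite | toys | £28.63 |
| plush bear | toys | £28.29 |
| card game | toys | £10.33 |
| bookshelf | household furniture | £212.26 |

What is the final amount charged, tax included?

£437.70

Floor lamp £101.16: household furniture, under £125.00 → 1.25% → £1.26
Phone case £33.43: all other goods → 3.75% → £1.25
Kite £28.63: toys → 3.75% → £1.07
Plush bear £28.29: toys → 3.75% → £1.06
Card game £10.33: toys → 3.75% → £0.39
Bookshelf £212.26: household furniture, £125.00 or more → 8.75% → £18.57
Subtotal = £414.10; tax = £23.60; total due = £437.70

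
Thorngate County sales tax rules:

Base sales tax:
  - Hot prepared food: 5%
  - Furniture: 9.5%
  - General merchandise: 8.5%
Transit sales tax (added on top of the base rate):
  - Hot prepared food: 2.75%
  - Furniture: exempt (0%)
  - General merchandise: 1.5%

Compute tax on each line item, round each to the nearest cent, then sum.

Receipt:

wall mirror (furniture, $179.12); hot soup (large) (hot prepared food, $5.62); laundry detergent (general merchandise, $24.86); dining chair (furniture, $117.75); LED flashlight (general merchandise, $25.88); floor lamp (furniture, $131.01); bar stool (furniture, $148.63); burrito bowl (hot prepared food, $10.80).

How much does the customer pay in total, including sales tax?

Wall mirror $179.12: furniture → 9.5% + 0% transit = 9.5% → $17.02
Hot soup (large) $5.62: hot prepared food → 5% + 2.75% transit = 7.75% → $0.44
Laundry detergent $24.86: general merchandise → 8.5% + 1.5% transit = 10% → $2.49
Dining chair $117.75: furniture → 9.5% + 0% transit = 9.5% → $11.19
LED flashlight $25.88: general merchandise → 8.5% + 1.5% transit = 10% → $2.59
Floor lamp $131.01: furniture → 9.5% + 0% transit = 9.5% → $12.45
Bar stool $148.63: furniture → 9.5% + 0% transit = 9.5% → $14.12
Burrito bowl $10.80: hot prepared food → 5% + 2.75% transit = 7.75% → $0.84
Subtotal = $643.67; tax = $61.14; total due = $704.81

$704.81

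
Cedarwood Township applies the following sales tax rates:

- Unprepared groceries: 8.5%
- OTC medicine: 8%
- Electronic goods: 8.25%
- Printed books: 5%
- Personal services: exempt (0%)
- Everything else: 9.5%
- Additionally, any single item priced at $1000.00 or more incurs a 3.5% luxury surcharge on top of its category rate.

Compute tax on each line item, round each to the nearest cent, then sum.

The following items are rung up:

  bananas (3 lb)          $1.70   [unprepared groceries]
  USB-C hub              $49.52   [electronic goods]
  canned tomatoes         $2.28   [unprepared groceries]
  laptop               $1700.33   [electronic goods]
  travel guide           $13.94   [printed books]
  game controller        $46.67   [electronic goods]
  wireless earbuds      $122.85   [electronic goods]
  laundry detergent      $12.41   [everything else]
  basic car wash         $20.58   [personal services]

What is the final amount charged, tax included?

$2190.36

Bananas (3 lb) $1.70: unprepared groceries → 8.5% → $0.14
USB-C hub $49.52: electronic goods → 8.25% → $4.09
Canned tomatoes $2.28: unprepared groceries → 8.5% → $0.19
Laptop $1700.33: electronic goods → 8.25% + 3.5% surcharge = 11.75% → $199.79
Travel guide $13.94: printed books → 5% → $0.70
Game controller $46.67: electronic goods → 8.25% → $3.85
Wireless earbuds $122.85: electronic goods → 8.25% → $10.14
Laundry detergent $12.41: everything else → 9.5% → $1.18
Basic car wash $20.58: personal services → 0% → $0.00
Subtotal = $1970.28; tax = $220.08; total due = $2190.36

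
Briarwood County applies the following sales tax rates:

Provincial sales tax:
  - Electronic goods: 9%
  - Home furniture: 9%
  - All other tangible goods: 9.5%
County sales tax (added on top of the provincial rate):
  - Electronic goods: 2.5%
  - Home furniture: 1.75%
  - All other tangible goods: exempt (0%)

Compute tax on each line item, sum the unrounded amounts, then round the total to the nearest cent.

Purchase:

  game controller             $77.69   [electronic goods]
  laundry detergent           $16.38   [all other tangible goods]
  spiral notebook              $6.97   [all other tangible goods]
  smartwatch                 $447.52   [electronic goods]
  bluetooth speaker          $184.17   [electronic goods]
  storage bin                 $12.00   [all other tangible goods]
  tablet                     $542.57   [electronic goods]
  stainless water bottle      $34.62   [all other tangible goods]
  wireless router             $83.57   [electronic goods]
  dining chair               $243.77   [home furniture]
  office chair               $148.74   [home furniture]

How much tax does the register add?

$202.43

Game controller $77.69: electronic goods → 9% + 2.5% county = 11.5% → $8.93435
Laundry detergent $16.38: all other tangible goods → 9.5% + 0% county = 9.5% → $1.5561
Spiral notebook $6.97: all other tangible goods → 9.5% + 0% county = 9.5% → $0.66215
Smartwatch $447.52: electronic goods → 9% + 2.5% county = 11.5% → $51.4648
Bluetooth speaker $184.17: electronic goods → 9% + 2.5% county = 11.5% → $21.17955
Storage bin $12.00: all other tangible goods → 9.5% + 0% county = 9.5% → $1.14
Tablet $542.57: electronic goods → 9% + 2.5% county = 11.5% → $62.39555
Stainless water bottle $34.62: all other tangible goods → 9.5% + 0% county = 9.5% → $3.2889
Wireless router $83.57: electronic goods → 9% + 2.5% county = 11.5% → $9.61055
Dining chair $243.77: home furniture → 9% + 1.75% county = 10.75% → $26.205275
Office chair $148.74: home furniture → 9% + 1.75% county = 10.75% → $15.98955
Unrounded tax sum = $202.426775 → $202.43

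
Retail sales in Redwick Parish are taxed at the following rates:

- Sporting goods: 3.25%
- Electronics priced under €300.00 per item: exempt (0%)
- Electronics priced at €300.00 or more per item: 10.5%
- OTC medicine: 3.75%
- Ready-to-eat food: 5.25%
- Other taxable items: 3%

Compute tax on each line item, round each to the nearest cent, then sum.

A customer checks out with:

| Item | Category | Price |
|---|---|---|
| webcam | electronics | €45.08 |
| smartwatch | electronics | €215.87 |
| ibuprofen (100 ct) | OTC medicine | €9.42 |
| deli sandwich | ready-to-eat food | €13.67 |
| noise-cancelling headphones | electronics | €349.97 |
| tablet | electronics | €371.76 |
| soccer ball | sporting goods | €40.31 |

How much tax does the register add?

€78.16

Webcam €45.08: electronics, under €300.00 → 0% → €0.00
Smartwatch €215.87: electronics, under €300.00 → 0% → €0.00
Ibuprofen (100 ct) €9.42: OTC medicine → 3.75% → €0.35
Deli sandwich €13.67: ready-to-eat food → 5.25% → €0.72
Noise-cancelling headphones €349.97: electronics, €300.00 or more → 10.5% → €36.75
Tablet €371.76: electronics, €300.00 or more → 10.5% → €39.03
Soccer ball €40.31: sporting goods → 3.25% → €1.31
Total tax = €0.35 + €0.72 + €36.75 + €39.03 + €1.31 = €78.16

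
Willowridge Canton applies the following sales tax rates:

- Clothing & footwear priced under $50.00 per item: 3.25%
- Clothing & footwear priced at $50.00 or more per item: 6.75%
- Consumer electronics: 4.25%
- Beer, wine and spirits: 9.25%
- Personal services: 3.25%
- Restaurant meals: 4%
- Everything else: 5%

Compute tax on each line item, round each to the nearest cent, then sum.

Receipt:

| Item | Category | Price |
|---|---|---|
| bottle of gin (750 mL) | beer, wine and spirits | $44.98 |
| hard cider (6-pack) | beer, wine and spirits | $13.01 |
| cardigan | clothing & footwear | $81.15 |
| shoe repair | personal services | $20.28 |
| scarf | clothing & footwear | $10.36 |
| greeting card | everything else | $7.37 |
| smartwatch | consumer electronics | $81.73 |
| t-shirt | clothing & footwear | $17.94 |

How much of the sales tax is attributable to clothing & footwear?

Cardigan $81.15: clothing & footwear, $50.00 or more → 6.75% → $5.48
Scarf $10.36: clothing & footwear, under $50.00 → 3.25% → $0.34
T-shirt $17.94: clothing & footwear, under $50.00 → 3.25% → $0.58
Tax on clothing & footwear = $5.48 + $0.34 + $0.58 = $6.40

$6.40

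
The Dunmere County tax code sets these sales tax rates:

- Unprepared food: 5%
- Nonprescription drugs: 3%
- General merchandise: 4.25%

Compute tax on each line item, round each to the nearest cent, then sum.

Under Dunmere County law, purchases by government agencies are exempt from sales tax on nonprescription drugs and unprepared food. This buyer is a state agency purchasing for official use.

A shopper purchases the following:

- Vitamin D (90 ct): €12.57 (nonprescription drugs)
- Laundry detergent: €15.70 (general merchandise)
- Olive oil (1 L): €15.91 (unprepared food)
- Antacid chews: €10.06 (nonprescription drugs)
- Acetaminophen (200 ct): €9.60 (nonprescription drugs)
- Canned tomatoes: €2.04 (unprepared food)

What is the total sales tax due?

€0.67

Vitamin D (90 ct) €12.57: nonprescription drugs, buyer-exempt → 0% → €0.00
Laundry detergent €15.70: general merchandise → 4.25% → €0.67
Olive oil (1 L) €15.91: unprepared food, buyer-exempt → 0% → €0.00
Antacid chews €10.06: nonprescription drugs, buyer-exempt → 0% → €0.00
Acetaminophen (200 ct) €9.60: nonprescription drugs, buyer-exempt → 0% → €0.00
Canned tomatoes €2.04: unprepared food, buyer-exempt → 0% → €0.00
Total tax = €0.67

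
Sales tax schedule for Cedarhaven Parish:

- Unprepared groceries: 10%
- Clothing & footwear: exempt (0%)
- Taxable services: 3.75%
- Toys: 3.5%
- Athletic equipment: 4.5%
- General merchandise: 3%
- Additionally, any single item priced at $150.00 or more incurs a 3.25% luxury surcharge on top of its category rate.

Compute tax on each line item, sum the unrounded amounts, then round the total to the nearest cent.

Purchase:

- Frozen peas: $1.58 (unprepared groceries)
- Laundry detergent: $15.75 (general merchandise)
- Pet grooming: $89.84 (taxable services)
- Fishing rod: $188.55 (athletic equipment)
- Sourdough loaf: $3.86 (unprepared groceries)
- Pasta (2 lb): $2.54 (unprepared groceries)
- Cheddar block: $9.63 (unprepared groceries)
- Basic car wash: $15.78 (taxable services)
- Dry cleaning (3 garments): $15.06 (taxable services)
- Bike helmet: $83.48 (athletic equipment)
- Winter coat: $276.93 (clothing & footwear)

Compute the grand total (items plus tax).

Frozen peas $1.58: unprepared groceries → 10% → $0.158
Laundry detergent $15.75: general merchandise → 3% → $0.4725
Pet grooming $89.84: taxable services → 3.75% → $3.369
Fishing rod $188.55: athletic equipment → 4.5% + 3.25% surcharge = 7.75% → $14.612625
Sourdough loaf $3.86: unprepared groceries → 10% → $0.386
Pasta (2 lb) $2.54: unprepared groceries → 10% → $0.254
Cheddar block $9.63: unprepared groceries → 10% → $0.963
Basic car wash $15.78: taxable services → 3.75% → $0.59175
Dry cleaning (3 garments) $15.06: taxable services → 3.75% → $0.56475
Bike helmet $83.48: athletic equipment → 4.5% → $3.7566
Winter coat $276.93: clothing & footwear → 0% + 3.25% surcharge = 3.25% → $9.000225
Subtotal = $703.00; unrounded tax = $34.12845 → $34.13; total due = $737.13

$737.13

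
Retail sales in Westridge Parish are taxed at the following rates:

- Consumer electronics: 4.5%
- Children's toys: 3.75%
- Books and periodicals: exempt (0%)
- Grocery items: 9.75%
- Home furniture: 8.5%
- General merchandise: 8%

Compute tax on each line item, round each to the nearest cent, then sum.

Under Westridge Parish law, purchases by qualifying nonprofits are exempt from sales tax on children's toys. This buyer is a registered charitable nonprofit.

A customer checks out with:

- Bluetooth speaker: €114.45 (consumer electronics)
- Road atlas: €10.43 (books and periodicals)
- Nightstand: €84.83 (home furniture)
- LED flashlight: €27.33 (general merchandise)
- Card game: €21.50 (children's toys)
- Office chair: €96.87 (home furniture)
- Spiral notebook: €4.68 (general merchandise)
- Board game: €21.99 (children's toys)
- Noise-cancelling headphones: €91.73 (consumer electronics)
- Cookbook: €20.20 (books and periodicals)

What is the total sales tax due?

Bluetooth speaker €114.45: consumer electronics → 4.5% → €5.15
Road atlas €10.43: books and periodicals → 0% → €0.00
Nightstand €84.83: home furniture → 8.5% → €7.21
LED flashlight €27.33: general merchandise → 8% → €2.19
Card game €21.50: children's toys, buyer-exempt → 0% → €0.00
Office chair €96.87: home furniture → 8.5% → €8.23
Spiral notebook €4.68: general merchandise → 8% → €0.37
Board game €21.99: children's toys, buyer-exempt → 0% → €0.00
Noise-cancelling headphones €91.73: consumer electronics → 4.5% → €4.13
Cookbook €20.20: books and periodicals → 0% → €0.00
Total tax = €5.15 + €7.21 + €2.19 + €8.23 + €0.37 + €4.13 = €27.28

€27.28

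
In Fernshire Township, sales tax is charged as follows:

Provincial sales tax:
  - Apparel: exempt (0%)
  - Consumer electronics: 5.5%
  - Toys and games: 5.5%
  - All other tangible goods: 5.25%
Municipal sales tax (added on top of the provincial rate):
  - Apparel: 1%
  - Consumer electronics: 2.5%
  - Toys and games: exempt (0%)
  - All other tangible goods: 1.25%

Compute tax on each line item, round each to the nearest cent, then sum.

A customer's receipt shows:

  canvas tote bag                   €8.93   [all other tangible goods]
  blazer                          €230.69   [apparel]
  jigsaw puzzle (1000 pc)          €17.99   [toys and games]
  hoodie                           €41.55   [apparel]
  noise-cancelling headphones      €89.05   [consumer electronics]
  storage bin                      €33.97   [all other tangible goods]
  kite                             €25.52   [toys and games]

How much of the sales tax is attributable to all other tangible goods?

Canvas tote bag €8.93: all other tangible goods → 5.25% + 1.25% municipal = 6.5% → €0.58
Storage bin €33.97: all other tangible goods → 5.25% + 1.25% municipal = 6.5% → €2.21
Tax on all other tangible goods = €0.58 + €2.21 = €2.79

€2.79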